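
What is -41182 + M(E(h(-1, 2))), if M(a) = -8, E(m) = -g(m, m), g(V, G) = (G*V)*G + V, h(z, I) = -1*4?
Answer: -41190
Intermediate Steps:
h(z, I) = -4
g(V, G) = V + V*G² (g(V, G) = V*G² + V = V + V*G²)
E(m) = -m*(1 + m²)
-41182 + M(E(h(-1, 2))) = -41182 - 8 = -41190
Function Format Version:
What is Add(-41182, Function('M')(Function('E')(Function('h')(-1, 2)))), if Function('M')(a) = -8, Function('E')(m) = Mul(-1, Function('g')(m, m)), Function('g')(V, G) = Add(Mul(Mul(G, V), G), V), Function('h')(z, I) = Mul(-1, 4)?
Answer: -41190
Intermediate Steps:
Function('h')(z, I) = -4
Function('g')(V, G) = Add(V, Mul(V, Pow(G, 2))) (Function('g')(V, G) = Add(Mul(V, Pow(G, 2)), V) = Add(V, Mul(V, Pow(G, 2))))
Function('E')(m) = Mul(-1, m, Add(1, Pow(m, 2))) (Function('E')(m) = Mul(-1, Mul(m, Add(1, Pow(m, 2)))) = Mul(-1, m, Add(1, Pow(m, 2))))
Add(-41182, Function('M')(Function('E')(Function('h')(-1, 2)))) = Add(-41182, -8) = -41190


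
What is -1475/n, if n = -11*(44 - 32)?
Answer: 1475/132 ≈ 11.174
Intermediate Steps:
n = -132 (n = -11*12 = -132)
-1475/n = -1475/(-132) = -1475*(-1/132) = 1475/132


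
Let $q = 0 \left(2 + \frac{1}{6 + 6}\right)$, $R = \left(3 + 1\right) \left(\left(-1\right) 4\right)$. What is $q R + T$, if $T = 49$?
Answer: $49$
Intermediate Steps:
$R = -16$ ($R = 4 \left(-4\right) = -16$)
$q = 0$ ($q = 0 \left(2 + \frac{1}{12}\right) = 0 \cdot \frac{25}{12} = 0$)
$q R + T = 0 \left(-16\right) + 49 = 0 + 49 = 49$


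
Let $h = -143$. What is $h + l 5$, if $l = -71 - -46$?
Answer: $-268$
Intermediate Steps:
$l = -25$ ($l = -71 + 46 = -25$)
$h + l 5 = -143 - 125 = -268$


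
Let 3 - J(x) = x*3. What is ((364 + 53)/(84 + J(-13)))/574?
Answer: 139/24108 ≈ 0.0057657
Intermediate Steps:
J(x) = 3 - 3*x (J(x) = 3 - x*3 = 3 - 3*x)
((364 + 53)/(84 + J(-13)))/574 = ((364 + 53)/(84 + (3 - 3*(-13))))/574 = (417/(84 + (3 + 39)))*(1/574) = (417/(84 + 42))*(1/574) = (417/126)*(1/574) = (417*(1/126))*(1/574) = (139/42)*(1/574) = 139/24108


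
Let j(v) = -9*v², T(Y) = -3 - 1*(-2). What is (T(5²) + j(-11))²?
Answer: 1188100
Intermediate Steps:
T(Y) = -1 (T(Y) = -3 + 2 = -1)
(T(5²) + j(-11))² = (-1 - 9*(-11)²)² = (-1 - 9*121)² = (-1 - 1089)² = (-1090)² = 1188100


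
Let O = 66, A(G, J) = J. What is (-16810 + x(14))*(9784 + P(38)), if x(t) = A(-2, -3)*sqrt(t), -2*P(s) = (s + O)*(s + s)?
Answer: -98035920 - 17496*sqrt(14) ≈ -9.8101e+7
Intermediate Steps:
P(s) = -s*(66 + s) (P(s) = -(s + 66)*(s + s)/2 = -(66 + s)*2*s/2 = -s*(66 + s))
x(t) = -3*sqrt(t)
(-16810 + x(14))*(9784 + P(38)) = (-16810 - 3*sqrt(14))*(9784 - 1*38*(66 + 38)) = (-16810 - 3*sqrt(14))*(9784 - 1*38*104) = (-16810 - 3*sqrt(14))*(9784 - 3952) = (-16810 - 3*sqrt(14))*5832 = -98035920 - 17496*sqrt(14)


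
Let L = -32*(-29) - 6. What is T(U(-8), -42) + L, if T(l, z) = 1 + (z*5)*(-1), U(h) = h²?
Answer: 1133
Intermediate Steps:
L = 922 (L = 928 - 6 = 922)
T(l, z) = 1 - 5*z (T(l, z) = 1 + (5*z)*(-1) = 1 - 5*z)
T(U(-8), -42) + L = (1 - 5*(-42)) + 922 = (1 + 210) + 922 = 211 + 922 = 1133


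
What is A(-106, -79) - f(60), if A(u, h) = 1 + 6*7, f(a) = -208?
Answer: 251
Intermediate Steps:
A(u, h) = 43 (A(u, h) = 1 + 42 = 43)
A(-106, -79) - f(60) = 43 - 1*(-208) = 43 + 208 = 251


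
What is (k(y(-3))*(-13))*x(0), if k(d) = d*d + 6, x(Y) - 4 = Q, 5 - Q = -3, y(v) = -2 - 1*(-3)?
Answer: -1092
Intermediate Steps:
y(v) = 1 (y(v) = -2 + 3 = 1)
Q = 8 (Q = 5 - 1*(-3) = 5 + 3 = 8)
x(Y) = 12 (x(Y) = 4 + 8 = 12)
k(d) = 6 + d² (k(d) = d² + 6 = 6 + d²)
(k(y(-3))*(-13))*x(0) = ((6 + 1²)*(-13))*12 = ((6 + 1)*(-13))*12 = (7*(-13))*12 = -91*12 = -1092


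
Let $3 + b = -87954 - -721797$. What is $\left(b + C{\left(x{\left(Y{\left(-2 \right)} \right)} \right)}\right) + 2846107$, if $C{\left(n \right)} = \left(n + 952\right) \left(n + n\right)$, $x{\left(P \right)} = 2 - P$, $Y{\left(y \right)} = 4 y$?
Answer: $3499187$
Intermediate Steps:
$C{\left(n \right)} = 2 n \left(952 + n\right)$ ($C{\left(n \right)} = \left(952 + n\right) 2 n = 2 n \left(952 + n\right)$)
$b = 633840$ ($b = -3 - -633843 = -3 + \left(-87954 + 721797\right) = -3 + 633843 = 633840$)
$\left(b + C{\left(x{\left(Y{\left(-2 \right)} \right)} \right)}\right) + 2846107 = \left(633840 + 2 \left(2 - 4 \left(-2\right)\right) \left(952 - \left(-2 + 4 \left(-2\right)\right)\right)\right) + 2846107 = \left(633840 + 2 \left(2 - -8\right) \left(952 + \left(2 - -8\right)\right)\right) + 2846107 = \left(633840 + 2 \left(2 + 8\right) \left(952 + \left(2 + 8\right)\right)\right) + 2846107 = \left(633840 + 2 \cdot 10 \left(952 + 10\right)\right) + 2846107 = \left(633840 + 2 \cdot 10 \cdot 962\right) + 2846107 = \left(633840 + 19240\right) + 2846107 = 653080 + 2846107 = 3499187$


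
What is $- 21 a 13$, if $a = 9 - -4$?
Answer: $-3549$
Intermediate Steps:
$a = 13$ ($a = 9 + 4 = 13$)
$- 21 a 13 = \left(-21\right) 13 \cdot 13 = \left(-273\right) 13 = -3549$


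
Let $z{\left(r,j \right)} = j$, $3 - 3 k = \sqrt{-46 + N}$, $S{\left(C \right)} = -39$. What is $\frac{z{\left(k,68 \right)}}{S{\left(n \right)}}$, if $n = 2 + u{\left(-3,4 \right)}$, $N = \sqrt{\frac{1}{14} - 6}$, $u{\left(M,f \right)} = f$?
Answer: $- \frac{68}{39} \approx -1.7436$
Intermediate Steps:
$N = \frac{i \sqrt{1162}}{14}$ ($N = \sqrt{\frac{1}{14} - 6} = \sqrt{- \frac{83}{14}} = \frac{i \sqrt{1162}}{14} \approx 2.4349 i$)
$n = 6$ ($n = 2 + 4 = 6$)
$k = 1 - \frac{\sqrt{-46 + \frac{i \sqrt{1162}}{14}}}{3} \approx 0.94019 - 2.2616 i$
$\frac{z{\left(k,68 \right)}}{S{\left(n \right)}} = \frac{68}{-39} = 68 \left(- \frac{1}{39}\right) = - \frac{68}{39}$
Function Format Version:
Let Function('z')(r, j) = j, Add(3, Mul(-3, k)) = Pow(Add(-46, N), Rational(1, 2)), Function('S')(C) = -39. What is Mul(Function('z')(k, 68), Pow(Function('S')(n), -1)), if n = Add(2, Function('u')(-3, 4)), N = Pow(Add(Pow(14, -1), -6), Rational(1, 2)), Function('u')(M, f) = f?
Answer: Rational(-68, 39) ≈ -1.7436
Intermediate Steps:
N = Mul(Rational(1, 14), I, Pow(1162, Rational(1, 2))) (N = Pow(Add(Rational(1, 14), -6), Rational(1, 2)) = Pow(Rational(-83, 14), Rational(1, 2)) = Mul(Rational(1, 14), I, Pow(1162, Rational(1, 2))) ≈ Mul(2.4349, I))
n = 6 (n = Add(2, 4) = 6)
k = Add(1, Mul(Rational(-1, 3), Pow(Add(-46, Mul(Rational(1, 14), I, Pow(1162, Rational(1, 2)))), Rational(1, 2)))) ≈ Add(0.94019, Mul(-2.2616, I))
Mul(Function('z')(k, 68), Pow(Function('S')(n), -1)) = Mul(68, Pow(-39, -1)) = Mul(68, Rational(-1, 39)) = Rational(-68, 39)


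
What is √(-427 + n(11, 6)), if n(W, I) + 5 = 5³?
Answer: I*√307 ≈ 17.521*I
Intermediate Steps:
n(W, I) = 120 (n(W, I) = -5 + 5³ = -5 + 125 = 120)
√(-427 + n(11, 6)) = √(-427 + 120) = √(-307) = I*√307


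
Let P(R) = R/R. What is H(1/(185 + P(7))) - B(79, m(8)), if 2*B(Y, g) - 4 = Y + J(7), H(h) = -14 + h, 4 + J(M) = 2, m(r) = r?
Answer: -5068/93 ≈ -54.495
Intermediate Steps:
P(R) = 1
J(M) = -2 (J(M) = -4 + 2 = -2)
B(Y, g) = 1 + Y/2 (B(Y, g) = 2 + (Y - 2)/2 = 2 + (-2 + Y)/2 = 2 + (-1 + Y/2) = 1 + Y/2)
H(1/(185 + P(7))) - B(79, m(8)) = (-14 + 1/(185 + 1)) - (1 + (½)*79) = (-14 + 1/186) - (1 + 79/2) = (-14 + 1/186) - 1*81/2 = -2603/186 - 81/2 = -5068/93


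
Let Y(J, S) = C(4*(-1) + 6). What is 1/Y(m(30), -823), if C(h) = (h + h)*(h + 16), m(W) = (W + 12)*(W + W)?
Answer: 1/72 ≈ 0.013889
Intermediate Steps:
m(W) = 2*W*(12 + W) (m(W) = (12 + W)*(2*W) = 2*W*(12 + W))
C(h) = 2*h*(16 + h) (C(h) = (2*h)*(16 + h) = 2*h*(16 + h))
Y(J, S) = 72 (Y(J, S) = 2*(4*(-1) + 6)*(16 + (4*(-1) + 6)) = 2*(-4 + 6)*(16 + (-4 + 6)) = 2*2*(16 + 2) = 2*2*18 = 72)
1/Y(m(30), -823) = 1/72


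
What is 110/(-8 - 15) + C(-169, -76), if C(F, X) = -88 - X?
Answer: -386/23 ≈ -16.783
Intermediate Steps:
110/(-8 - 15) + C(-169, -76) = 110/(-8 - 15) + (-88 - 1*(-76)) = 110/(-23) + (-88 + 76) = -1/23*110 - 12 = -110/23 - 12 = -386/23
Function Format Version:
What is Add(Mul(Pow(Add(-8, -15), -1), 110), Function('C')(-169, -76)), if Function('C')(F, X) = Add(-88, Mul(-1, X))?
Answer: Rational(-386, 23) ≈ -16.783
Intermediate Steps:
Add(Mul(Pow(Add(-8, -15), -1), 110), Function('C')(-169, -76)) = Add(Mul(Pow(Add(-8, -15), -1), 110), Add(-88, Mul(-1, -76))) = Add(Mul(Pow(-23, -1), 110), Add(-88, 76)) = Add(Mul(Rational(-1, 23), 110), -12) = Add(Rational(-110, 23), -12) = Rational(-386, 23)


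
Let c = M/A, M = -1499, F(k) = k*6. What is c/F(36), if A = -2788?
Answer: 1499/602208 ≈ 0.0024892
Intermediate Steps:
F(k) = 6*k
c = 1499/2788 (c = -1499/(-2788) = -1499*(-1/2788) = 1499/2788 ≈ 0.53766)
c/F(36) = 1499/(2788*((6*36))) = (1499/2788)/216 = (1499/2788)*(1/216) = 1499/602208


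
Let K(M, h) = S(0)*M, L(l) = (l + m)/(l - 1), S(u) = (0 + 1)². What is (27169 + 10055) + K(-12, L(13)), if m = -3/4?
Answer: 37212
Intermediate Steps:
m = -¾ (m = -3*¼ = -¾ ≈ -0.75000)
S(u) = 1 (S(u) = 1² = 1)
L(l) = (-¾ + l)/(-1 + l) (L(l) = (l - ¾)/(l - 1) = (-¾ + l)/(-1 + l))
K(M, h) = M (K(M, h) = 1*M = M)
(27169 + 10055) + K(-12, L(13)) = (27169 + 10055) - 12 = 37224 - 12 = 37212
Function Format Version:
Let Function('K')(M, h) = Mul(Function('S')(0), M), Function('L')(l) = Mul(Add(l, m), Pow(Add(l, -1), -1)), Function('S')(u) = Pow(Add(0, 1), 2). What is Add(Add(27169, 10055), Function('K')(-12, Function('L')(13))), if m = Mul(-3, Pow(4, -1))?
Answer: 37212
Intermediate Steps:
m = Rational(-3, 4) (m = Mul(-3, Rational(1, 4)) = Rational(-3, 4) ≈ -0.75000)
Function('S')(u) = 1 (Function('S')(u) = Pow(1, 2) = 1)
Function('L')(l) = Mul(Pow(Add(-1, l), -1), Add(Rational(-3, 4), l)) (Function('L')(l) = Mul(Add(l, Rational(-3, 4)), Pow(Add(l, -1), -1)) = Mul(Add(Rational(-3, 4), l), Pow(Add(-1, l), -1)) = Mul(Pow(Add(-1, l), -1), Add(Rational(-3, 4), l)))
Function('K')(M, h) = M (Function('K')(M, h) = Mul(1, M) = M)
Add(Add(27169, 10055), Function('K')(-12, Function('L')(13))) = Add(Add(27169, 10055), -12) = Add(37224, -12) = 37212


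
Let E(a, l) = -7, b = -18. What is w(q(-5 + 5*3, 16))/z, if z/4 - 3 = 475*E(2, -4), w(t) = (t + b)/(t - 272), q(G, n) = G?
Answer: -1/435182 ≈ -2.2979e-6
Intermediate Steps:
w(t) = (-18 + t)/(-272 + t) (w(t) = (t - 18)/(t - 272) = (-18 + t)/(-272 + t))
z = -13288 (z = 12 + 4*(475*(-7)) = 12 + 4*(-3325) = 12 - 13300 = -13288)
w(q(-5 + 5*3, 16))/z = ((-18 + (-5 + 5*3))/(-272 + (-5 + 5*3)))/(-13288) = ((-18 + (-5 + 15))/(-272 + (-5 + 15)))*(-1/13288) = ((-18 + 10)/(-272 + 10))*(-1/13288) = (-8/(-262))*(-1/13288) = -1/262*(-8)*(-1/13288) = (4/131)*(-1/13288) = -1/435182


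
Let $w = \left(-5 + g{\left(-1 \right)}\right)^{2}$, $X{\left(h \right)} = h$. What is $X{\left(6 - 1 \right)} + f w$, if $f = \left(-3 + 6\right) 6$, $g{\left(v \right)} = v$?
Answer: $653$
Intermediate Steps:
$f = 18$ ($f = 3 \cdot 6 = 18$)
$w = 36$ ($w = \left(-5 - 1\right)^{2} = \left(-6\right)^{2} = 36$)
$X{\left(6 - 1 \right)} + f w = \left(6 - 1\right) + 18 \cdot 36 = \left(6 - 1\right) + 648 = 5 + 648 = 653$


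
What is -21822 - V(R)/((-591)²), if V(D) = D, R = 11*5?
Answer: -7622010037/349281 ≈ -21822.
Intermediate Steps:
R = 55
-21822 - V(R)/((-591)²) = -21822 - 55/((-591)²) = -21822 - 55/349281 = -7622010037/349281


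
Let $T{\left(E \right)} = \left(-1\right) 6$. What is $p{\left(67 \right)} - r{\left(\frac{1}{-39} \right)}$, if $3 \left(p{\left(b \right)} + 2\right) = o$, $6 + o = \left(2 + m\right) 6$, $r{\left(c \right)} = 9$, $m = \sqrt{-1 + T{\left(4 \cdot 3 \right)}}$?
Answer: $-9 + 2 i \sqrt{7} \approx -9.0 + 5.2915 i$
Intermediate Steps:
$T{\left(E \right)} = -6$
$m = i \sqrt{7}$ ($m = \sqrt{-1 - 6} = \sqrt{-7} = i \sqrt{7} \approx 2.6458 i$)
$o = 6 + 6 i \sqrt{7}$ ($o = -6 + \left(2 + i \sqrt{7}\right) 6 = -6 + \left(12 + 6 i \sqrt{7}\right) = 6 + 6 i \sqrt{7} \approx 6.0 + 15.875 i$)
$p{\left(b \right)} = 2 i \sqrt{7}$ ($p{\left(b \right)} = -2 + \frac{6 + 6 i \sqrt{7}}{3} = -2 + \left(2 + 2 i \sqrt{7}\right) = 2 i \sqrt{7}$)
$p{\left(67 \right)} - r{\left(\frac{1}{-39} \right)} = 2 i \sqrt{7} - 9 = -9 + 2 i \sqrt{7}$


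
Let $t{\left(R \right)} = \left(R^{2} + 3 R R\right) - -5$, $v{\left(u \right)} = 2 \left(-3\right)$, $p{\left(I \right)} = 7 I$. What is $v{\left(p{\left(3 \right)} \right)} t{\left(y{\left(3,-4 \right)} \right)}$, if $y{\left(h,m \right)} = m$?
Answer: $-414$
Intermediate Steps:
$v{\left(u \right)} = -6$
$t{\left(R \right)} = 5 + 4 R^{2}$ ($t{\left(R \right)} = \left(R^{2} + 3 R^{2}\right) + 5 = 4 R^{2} + 5 = 5 + 4 R^{2}$)
$v{\left(p{\left(3 \right)} \right)} t{\left(y{\left(3,-4 \right)} \right)} = - 6 \left(5 + 4 \left(-4\right)^{2}\right) = - 6 \left(5 + 4 \cdot 16\right) = - 6 \left(5 + 64\right) = \left(-6\right) 69 = -414$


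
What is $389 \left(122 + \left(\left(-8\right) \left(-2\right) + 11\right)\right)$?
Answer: $57961$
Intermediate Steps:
$389 \left(122 + \left(\left(-8\right) \left(-2\right) + 11\right)\right) = 389 \left(122 + \left(16 + 11\right)\right) = 389 \left(122 + 27\right) = 389 \cdot 149 = 57961$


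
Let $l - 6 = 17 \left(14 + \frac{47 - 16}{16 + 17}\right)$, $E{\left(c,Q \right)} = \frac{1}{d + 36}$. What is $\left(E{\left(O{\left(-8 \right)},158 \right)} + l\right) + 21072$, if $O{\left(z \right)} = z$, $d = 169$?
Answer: $\frac{144310808}{6765} \approx 21332.0$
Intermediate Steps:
$E{\left(c,Q \right)} = \frac{1}{205}$ ($E{\left(c,Q \right)} = \frac{1}{169 + 36} = \frac{1}{205}$)
$l = \frac{8579}{33}$ ($l = 6 + 17 \left(14 + \frac{47 - 16}{16 + 17}\right) = 6 + 17 \left(14 + \frac{31}{33}\right) = 6 + 17 \cdot \frac{493}{33} = 6 + \frac{8381}{33} = \frac{8579}{33} \approx 259.97$)
$\left(E{\left(O{\left(-8 \right)},158 \right)} + l\right) + 21072 = \left(\frac{1}{205} + \frac{8579}{33}\right) + 21072 = \frac{1758728}{6765} + 21072 = \frac{144310808}{6765}$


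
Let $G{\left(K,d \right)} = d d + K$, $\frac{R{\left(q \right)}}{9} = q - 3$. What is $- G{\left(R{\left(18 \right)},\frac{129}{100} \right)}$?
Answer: $- \frac{1366641}{10000} \approx -136.66$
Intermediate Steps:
$R{\left(q \right)} = -27 + 9 q$ ($R{\left(q \right)} = 9 \left(q - 3\right) = 9 \left(-3 + q\right) = -27 + 9 q$)
$G{\left(K,d \right)} = K + d^{2}$ ($G{\left(K,d \right)} = d^{2} + K = K + d^{2}$)
$- G{\left(R{\left(18 \right)},\frac{129}{100} \right)} = - (\left(-27 + 9 \cdot 18\right) + \left(\frac{129}{100}\right)^{2}) = - (\left(-27 + 162\right) + \left(129 \cdot \frac{1}{100}\right)^{2}) = - (135 + \left(\frac{129}{100}\right)^{2}) = - (135 + \frac{16641}{10000}) = \left(-1\right) \frac{1366641}{10000} = - \frac{1366641}{10000}$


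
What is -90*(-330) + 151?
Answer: 29851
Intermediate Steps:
-90*(-330) + 151 = 29700 + 151 = 29851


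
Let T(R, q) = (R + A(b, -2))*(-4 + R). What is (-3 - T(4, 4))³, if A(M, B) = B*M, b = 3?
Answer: -27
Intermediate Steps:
T(R, q) = (-6 + R)*(-4 + R) (T(R, q) = (R - 2*3)*(-4 + R) = (R - 6)*(-4 + R) = (-6 + R)*(-4 + R))
(-3 - T(4, 4))³ = (-3 - (24 + 4² - 10*4))³ = (-3 - (24 + 16 - 40))³ = (-3 - 1*0)³ = (-3 + 0)³ = (-3)³ = -27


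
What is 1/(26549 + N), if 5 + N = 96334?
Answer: 1/122878 ≈ 8.1382e-6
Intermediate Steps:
N = 96329 (N = -5 + 96334 = 96329)
1/(26549 + N) = 1/(26549 + 96329) = 1/122878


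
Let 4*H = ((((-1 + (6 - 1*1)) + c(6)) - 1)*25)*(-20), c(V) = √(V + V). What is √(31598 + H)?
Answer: √(31223 - 250*√3) ≈ 175.47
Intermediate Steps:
c(V) = √2*√V (c(V) = √(2*V) = √2*√V)
H = -375 - 250*√3 (H = (((((-1 + (6 - 1*1)) + √2*√6) - 1)*25)*(-20))/4 = (((((-1 + (6 - 1)) + 2*√3) - 1)*25)*(-20))/4 = (((((-1 + 5) + 2*√3) - 1)*25)*(-20))/4 = ((((4 + 2*√3) - 1)*25)*(-20))/4 = (((3 + 2*√3)*25)*(-20))/4 = ((75 + 50*√3)*(-20))/4 = (-1500 - 1000*√3)/4 = -375 - 250*√3 ≈ -808.01)
√(31598 + H) = √(31598 + (-375 - 250*√3)) = √(31223 - 250*√3)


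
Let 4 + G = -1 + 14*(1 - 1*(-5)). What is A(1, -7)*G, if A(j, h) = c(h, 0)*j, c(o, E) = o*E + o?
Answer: -553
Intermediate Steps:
c(o, E) = o + E*o (c(o, E) = E*o + o = o + E*o)
A(j, h) = h*j (A(j, h) = (h*(1 + 0))*j = (h*1)*j = h*j)
G = 79 (G = -4 + (-1 + 14*(1 - 1*(-5))) = -4 + (-1 + 14*(1 + 5)) = -4 + (-1 + 14*6) = -4 + (-1 + 84) = -4 + 83 = 79)
A(1, -7)*G = -7*1*79 = -7*79 = -553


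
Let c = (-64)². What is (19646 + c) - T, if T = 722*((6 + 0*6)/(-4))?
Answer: 24825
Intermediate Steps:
T = -1083 (T = 722*((6 + 0)*(-¼)) = 722*(6*(-¼)) = 722*(-3/2) = -1083)
c = 4096
(19646 + c) - T = (19646 + 4096) - 1*(-1083) = 23742 + 1083 = 24825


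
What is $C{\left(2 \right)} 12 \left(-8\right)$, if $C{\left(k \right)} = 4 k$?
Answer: $-768$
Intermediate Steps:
$C{\left(2 \right)} 12 \left(-8\right) = 4 \cdot 2 \cdot 12 \left(-8\right) = 8 \cdot 12 \left(-8\right) = 96 \left(-8\right) = -768$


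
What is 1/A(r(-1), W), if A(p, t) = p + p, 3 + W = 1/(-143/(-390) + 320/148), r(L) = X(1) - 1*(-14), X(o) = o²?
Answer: 1/30 ≈ 0.033333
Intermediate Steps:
r(L) = 15 (r(L) = 1² - 1*(-14) = 1 + 14 = 15)
W = -7311/2807 (W = -3 + 1/(-143/(-390) + 320/148) = -3 + 1/(-143*(-1/390) + 320*(1/148)) = -3 + 1/(11/30 + 80/37) = -3 + 1/(2807/1110) = -3 + 1110/2807 = -7311/2807 ≈ -2.6046)
A(p, t) = 2*p
1/A(r(-1), W) = 1/(2*15) = 1/30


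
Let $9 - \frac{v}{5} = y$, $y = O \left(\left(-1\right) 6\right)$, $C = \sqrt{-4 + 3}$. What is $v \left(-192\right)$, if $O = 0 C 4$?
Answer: $-8640$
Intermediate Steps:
$C = i$ ($C = \sqrt{-1} = i \approx 1.0 i$)
$O = 0$ ($O = 0 i 4 = 0 \cdot 4 = 0$)
$y = 0$ ($y = 0 \left(\left(-1\right) 6\right) = 0 \left(-6\right) = 0$)
$v = 45$ ($v = 45 - 0 = 45 + 0 = 45$)
$v \left(-192\right) = 45 \left(-192\right) = -8640$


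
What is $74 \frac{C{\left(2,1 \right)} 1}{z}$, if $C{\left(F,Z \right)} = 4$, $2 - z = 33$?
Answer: $- \frac{296}{31} \approx -9.5484$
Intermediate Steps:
$z = -31$ ($z = 2 - 33 = -31$)
$74 \frac{C{\left(2,1 \right)} 1}{z} = 74 \frac{4 \cdot 1}{-31} = 74 \cdot 4 \left(- \frac{1}{31}\right) = 74 \left(- \frac{4}{31}\right) = - \frac{296}{31}$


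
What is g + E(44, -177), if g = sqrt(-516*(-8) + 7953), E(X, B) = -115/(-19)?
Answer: 115/19 + sqrt(12081) ≈ 115.97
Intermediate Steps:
E(X, B) = 115/19 (E(X, B) = -115*(-1/19) = 115/19)
g = sqrt(12081) (g = sqrt(4128 + 7953) = sqrt(12081) ≈ 109.91)
g + E(44, -177) = sqrt(12081) + 115/19 = 115/19 + sqrt(12081)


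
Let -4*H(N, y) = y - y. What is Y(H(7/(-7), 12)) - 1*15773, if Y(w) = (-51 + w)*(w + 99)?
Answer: -20822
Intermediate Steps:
H(N, y) = 0 (H(N, y) = -(y - y)/4 = -¼*0 = 0)
Y(w) = (-51 + w)*(99 + w)
Y(H(7/(-7), 12)) - 1*15773 = (-5049 + 0² + 48*0) - 1*15773 = (-5049 + 0 + 0) - 15773 = -5049 - 15773 = -20822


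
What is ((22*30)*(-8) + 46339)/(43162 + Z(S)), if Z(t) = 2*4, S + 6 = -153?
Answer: 41059/43170 ≈ 0.95110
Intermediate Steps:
S = -159 (S = -6 - 153 = -159)
Z(t) = 8
((22*30)*(-8) + 46339)/(43162 + Z(S)) = ((22*30)*(-8) + 46339)/(43162 + 8) = (660*(-8) + 46339)/43170 = (-5280 + 46339)*(1/43170) = 41059*(1/43170) = 41059/43170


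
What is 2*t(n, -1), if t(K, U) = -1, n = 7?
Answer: -2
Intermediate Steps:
2*t(n, -1) = 2*(-1) = -2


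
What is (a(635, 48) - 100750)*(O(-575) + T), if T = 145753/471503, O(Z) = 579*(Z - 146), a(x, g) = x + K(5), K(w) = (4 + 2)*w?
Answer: 19700033319535540/471503 ≈ 4.1781e+10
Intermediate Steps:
K(w) = 6*w
a(x, g) = 30 + x (a(x, g) = x + 6*5 = x + 30 = 30 + x)
O(Z) = -84534 + 579*Z (O(Z) = 579*(-146 + Z) = -84534 + 579*Z)
T = 145753/471503 (T = 145753*(1/471503) = 145753/471503 ≈ 0.30912)
(a(635, 48) - 100750)*(O(-575) + T) = ((30 + 635) - 100750)*((-84534 + 579*(-575)) + 145753/471503) = (665 - 100750)*((-84534 - 332925) + 145753/471503) = -100085*(-417459 + 145753/471503) = -100085*(-196833025124/471503) = 19700033319535540/471503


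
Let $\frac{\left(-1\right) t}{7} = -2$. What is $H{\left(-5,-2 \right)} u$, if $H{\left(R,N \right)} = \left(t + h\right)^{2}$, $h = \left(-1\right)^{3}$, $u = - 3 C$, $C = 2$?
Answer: $-1014$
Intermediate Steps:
$t = 14$ ($t = \left(-7\right) \left(-2\right) = 14$)
$u = -6$ ($u = \left(-3\right) 2 = -6$)
$h = -1$
$H{\left(R,N \right)} = 169$ ($H{\left(R,N \right)} = \left(14 - 1\right)^{2} = 13^{2} = 169$)
$H{\left(-5,-2 \right)} u = 169 \left(-6\right) = -1014$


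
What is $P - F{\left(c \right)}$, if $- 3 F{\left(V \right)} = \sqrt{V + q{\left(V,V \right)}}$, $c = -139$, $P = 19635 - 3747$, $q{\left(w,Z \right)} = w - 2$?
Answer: $15888 + \frac{2 i \sqrt{70}}{3} \approx 15888.0 + 5.5777 i$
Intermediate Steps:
$q{\left(w,Z \right)} = -2 + w$
$P = 15888$ ($P = 19635 - 3747 = 15888$)
$F{\left(V \right)} = - \frac{\sqrt{-2 + 2 V}}{3}$ ($F{\left(V \right)} = - \frac{\sqrt{V + \left(-2 + V\right)}}{3} = - \frac{\sqrt{-2 + 2 V}}{3}$)
$P - F{\left(c \right)} = 15888 - - \frac{\sqrt{-2 + 2 \left(-139\right)}}{3} = 15888 - - \frac{\sqrt{-2 - 278}}{3} = 15888 - - \frac{\sqrt{-280}}{3} = 15888 - - \frac{2 i \sqrt{70}}{3} = 15888 + \frac{2 i \sqrt{70}}{3}$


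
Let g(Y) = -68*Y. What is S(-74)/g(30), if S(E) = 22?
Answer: -11/1020 ≈ -0.010784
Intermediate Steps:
S(-74)/g(30) = 22/((-68*30)) = 22/(-2040) = 22*(-1/2040) = -11/1020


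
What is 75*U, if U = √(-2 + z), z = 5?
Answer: 75*√3 ≈ 129.90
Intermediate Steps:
U = √3 (U = √(-2 + 5) = √3 ≈ 1.7320)
75*U = 75*√3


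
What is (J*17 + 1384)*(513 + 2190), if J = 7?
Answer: 4062609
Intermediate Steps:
(J*17 + 1384)*(513 + 2190) = (7*17 + 1384)*(513 + 2190) = (119 + 1384)*2703 = 1503*2703 = 4062609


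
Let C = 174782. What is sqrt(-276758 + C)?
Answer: 2*I*sqrt(25494) ≈ 319.34*I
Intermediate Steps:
sqrt(-276758 + C) = sqrt(-276758 + 174782) = sqrt(-101976) = 2*I*sqrt(25494)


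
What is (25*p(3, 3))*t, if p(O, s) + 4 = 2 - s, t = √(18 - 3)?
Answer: -125*√15 ≈ -484.12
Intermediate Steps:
t = √15 ≈ 3.8730
p(O, s) = -2 - s (p(O, s) = -4 + (2 - s) = -2 - s)
(25*p(3, 3))*t = (25*(-2 - 1*3))*√15 = (25*(-2 - 3))*√15 = (25*(-5))*√15 = -125*√15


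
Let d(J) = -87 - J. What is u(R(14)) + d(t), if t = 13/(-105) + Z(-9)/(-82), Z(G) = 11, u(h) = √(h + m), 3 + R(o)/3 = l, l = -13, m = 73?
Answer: -703799/8610 ≈ -81.742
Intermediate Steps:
R(o) = -48 (R(o) = -9 + 3*(-13) = -9 - 39 = -48)
u(h) = √(73 + h) (u(h) = √(h + 73) = √(73 + h))
t = -2221/8610 (t = 13/(-105) + 11/(-82) = 13*(-1/105) + 11*(-1/82) = -13/105 - 11/82 = -2221/8610 ≈ -0.25796)
u(R(14)) + d(t) = √(73 - 48) + (-87 - 1*(-2221/8610)) = √25 + (-87 + 2221/8610) = 5 - 746849/8610 = -703799/8610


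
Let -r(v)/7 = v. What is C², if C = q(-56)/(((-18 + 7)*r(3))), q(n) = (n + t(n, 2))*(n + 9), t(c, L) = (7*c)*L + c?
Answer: 36192256/1089 ≈ 33234.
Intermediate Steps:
t(c, L) = c + 7*L*c (t(c, L) = 7*L*c + c = c + 7*L*c)
r(v) = -7*v
q(n) = 16*n*(9 + n) (q(n) = (n + n*(1 + 7*2))*(n + 9) = (n + n*(1 + 14))*(9 + n) = (n + n*15)*(9 + n) = (n + 15*n)*(9 + n) = (16*n)*(9 + n) = 16*n*(9 + n))
C = 6016/33 (C = (16*(-56)*(9 - 56))/(((-18 + 7)*(-7*3))) = (16*(-56)*(-47))/((-11*(-21))) = 42112/231 = 42112*(1/231) = 6016/33 ≈ 182.30)
C² = (6016/33)² = 36192256/1089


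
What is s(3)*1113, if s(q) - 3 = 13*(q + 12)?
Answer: 220374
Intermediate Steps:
s(q) = 159 + 13*q (s(q) = 3 + 13*(q + 12) = 3 + 13*(12 + q) = 3 + (156 + 13*q) = 159 + 13*q)
s(3)*1113 = (159 + 13*3)*1113 = (159 + 39)*1113 = 198*1113 = 220374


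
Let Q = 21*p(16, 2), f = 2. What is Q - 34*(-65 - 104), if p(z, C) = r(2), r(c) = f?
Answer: 5788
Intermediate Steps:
r(c) = 2
p(z, C) = 2
Q = 42 (Q = 21*2 = 42)
Q - 34*(-65 - 104) = 42 - 34*(-65 - 104) = 42 - 34*(-169) = 42 - 1*(-5746) = 42 + 5746 = 5788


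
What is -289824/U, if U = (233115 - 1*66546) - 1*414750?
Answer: 96608/82727 ≈ 1.1678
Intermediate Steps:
U = -248181 (U = (233115 - 66546) - 414750 = 166569 - 414750 = -248181)
-289824/U = -289824/(-248181) = -289824*(-1/248181) = 96608/82727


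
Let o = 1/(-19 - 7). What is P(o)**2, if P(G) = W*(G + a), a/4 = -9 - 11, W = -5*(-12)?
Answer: 3897504900/169 ≈ 2.3062e+7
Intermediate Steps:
W = 60
a = -80 (a = 4*(-9 - 11) = 4*(-20) = -80)
o = -1/26 (o = 1/(-26) = -1/26 ≈ -0.038462)
P(G) = -4800 + 60*G (P(G) = 60*(G - 80) = 60*(-80 + G) = -4800 + 60*G)
P(o)**2 = (-4800 + 60*(-1/26))**2 = (-4800 - 30/13)**2 = (-62430/13)**2 = 3897504900/169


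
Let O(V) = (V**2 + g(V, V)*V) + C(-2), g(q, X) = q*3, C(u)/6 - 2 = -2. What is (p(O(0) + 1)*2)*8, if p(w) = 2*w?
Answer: 32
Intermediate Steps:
C(u) = 0 (C(u) = 12 + 6*(-2) = 12 - 12 = 0)
g(q, X) = 3*q
O(V) = 4*V**2 (O(V) = (V**2 + (3*V)*V) + 0 = (V**2 + 3*V**2) + 0 = 4*V**2 + 0 = 4*V**2)
(p(O(0) + 1)*2)*8 = ((2*(4*0**2 + 1))*2)*8 = ((2*(4*0 + 1))*2)*8 = ((2*(0 + 1))*2)*8 = ((2*1)*2)*8 = (2*2)*8 = 4*8 = 32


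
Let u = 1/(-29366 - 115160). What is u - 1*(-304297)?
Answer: 43978828221/144526 ≈ 3.0430e+5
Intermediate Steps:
u = -1/144526 (u = 1/(-144526) = -1/144526 ≈ -6.9192e-6)
u - 1*(-304297) = -1/144526 - 1*(-304297) = -1/144526 + 304297 = 43978828221/144526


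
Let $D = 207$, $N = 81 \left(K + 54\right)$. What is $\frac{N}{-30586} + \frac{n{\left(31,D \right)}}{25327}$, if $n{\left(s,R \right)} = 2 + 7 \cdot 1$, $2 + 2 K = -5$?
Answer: $- \frac{206649639}{1549303244} \approx -0.13338$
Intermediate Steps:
$K = - \frac{7}{2}$ ($K = -1 + \frac{1}{2} \left(-5\right) = -1 - \frac{5}{2} = - \frac{7}{2} \approx -3.5$)
$N = \frac{8181}{2}$ ($N = 81 \left(- \frac{7}{2} + 54\right) = 81 \cdot \frac{101}{2} = \frac{8181}{2} \approx 4090.5$)
$n{\left(s,R \right)} = 9$ ($n{\left(s,R \right)} = 2 + 7 = 9$)
$\frac{N}{-30586} + \frac{n{\left(31,D \right)}}{25327} = \frac{8181}{2 \left(-30586\right)} + \frac{9}{25327} = \frac{8181}{2} \left(- \frac{1}{30586}\right) + 9 \cdot \frac{1}{25327} = - \frac{8181}{61172} + \frac{9}{25327} = - \frac{206649639}{1549303244}$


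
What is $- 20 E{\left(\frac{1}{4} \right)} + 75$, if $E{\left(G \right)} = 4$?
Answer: $-5$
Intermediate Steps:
$- 20 E{\left(\frac{1}{4} \right)} + 75 = \left(-20\right) 4 + 75 = -80 + 75 = -5$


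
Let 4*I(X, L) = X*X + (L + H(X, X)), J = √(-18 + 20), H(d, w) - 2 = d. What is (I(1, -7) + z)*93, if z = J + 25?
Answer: 9021/4 + 93*√2 ≈ 2386.8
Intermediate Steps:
H(d, w) = 2 + d
J = √2 ≈ 1.4142
I(X, L) = ½ + L/4 + X/4 + X²/4 (I(X, L) = (X*X + (L + (2 + X)))/4 = (X² + (2 + L + X))/4 = (2 + L + X + X²)/4 = ½ + L/4 + X/4 + X²/4)
z = 25 + √2 (z = √2 + 25 = 25 + √2 ≈ 26.414)
(I(1, -7) + z)*93 = ((½ + (¼)*(-7) + (¼)*1 + (¼)*1²) + (25 + √2))*93 = ((½ - 7/4 + ¼ + (¼)*1) + (25 + √2))*93 = ((½ - 7/4 + ¼ + ¼) + (25 + √2))*93 = (-¾ + (25 + √2))*93 = (97/4 + √2)*93 = 9021/4 + 93*√2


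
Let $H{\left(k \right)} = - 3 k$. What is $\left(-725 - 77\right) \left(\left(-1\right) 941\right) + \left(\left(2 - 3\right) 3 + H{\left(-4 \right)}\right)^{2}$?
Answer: $754763$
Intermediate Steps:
$\left(-725 - 77\right) \left(\left(-1\right) 941\right) + \left(\left(2 - 3\right) 3 + H{\left(-4 \right)}\right)^{2} = \left(-725 - 77\right) \left(\left(-1\right) 941\right) + \left(\left(2 - 3\right) 3 - -12\right)^{2} = \left(-725 - 77\right) \left(-941\right) + \left(\left(-1\right) 3 + 12\right)^{2} = \left(-802\right) \left(-941\right) + \left(-3 + 12\right)^{2} = 754682 + 9^{2} = 754682 + 81 = 754763$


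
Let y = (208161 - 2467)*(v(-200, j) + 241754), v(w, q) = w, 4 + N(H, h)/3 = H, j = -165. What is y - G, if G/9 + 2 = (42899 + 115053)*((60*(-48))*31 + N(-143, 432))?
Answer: 177230711022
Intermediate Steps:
N(H, h) = -12 + 3*H
y = 49686208476 (y = (208161 - 2467)*(-200 + 241754) = 205694*241554 = 49686208476)
G = -127544502546 (G = -18 + 9*((42899 + 115053)*((60*(-48))*31 + (-12 + 3*(-143)))) = -18 + 9*(157952*(-2880*31 + (-12 - 429))) = -18 + 9*(157952*(-89280 - 441)) = -18 + 9*(157952*(-89721)) = -18 + 9*(-14171611392) = -18 - 127544502528 = -127544502546)
y - G = 49686208476 - 1*(-127544502546) = 49686208476 + 127544502546 = 177230711022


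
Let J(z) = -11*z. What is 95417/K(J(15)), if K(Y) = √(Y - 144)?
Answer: -95417*I*√309/309 ≈ -5428.1*I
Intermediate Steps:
K(Y) = √(-144 + Y)
95417/K(J(15)) = 95417/(√(-144 - 11*15)) = 95417/(√(-144 - 165)) = 95417/(√(-309)) = 95417/((I*√309)) = 95417*(-I*√309/309) = -95417*I*√309/309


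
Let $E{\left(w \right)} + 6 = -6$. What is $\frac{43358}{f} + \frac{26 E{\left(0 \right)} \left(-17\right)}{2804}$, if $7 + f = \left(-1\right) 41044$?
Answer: $\frac{24039668}{28776751} \approx 0.83539$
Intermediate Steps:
$E{\left(w \right)} = -12$ ($E{\left(w \right)} = -6 - 6 = -12$)
$f = -41051$ ($f = -7 - 41044 = -41051$)
$\frac{43358}{f} + \frac{26 E{\left(0 \right)} \left(-17\right)}{2804} = \frac{43358}{-41051} + \frac{26 \left(-12\right) \left(-17\right)}{2804} = 43358 \left(- \frac{1}{41051}\right) + \left(-312\right) \left(-17\right) \frac{1}{2804} = - \frac{43358}{41051} + 5304 \cdot \frac{1}{2804} = - \frac{43358}{41051} + \frac{1326}{701} = \frac{24039668}{28776751}$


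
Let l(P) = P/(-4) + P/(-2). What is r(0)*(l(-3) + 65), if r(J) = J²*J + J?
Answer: 0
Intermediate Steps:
r(J) = J + J³ (r(J) = J³ + J = J + J³)
l(P) = -3*P/4 (l(P) = P*(-¼) + P*(-½) = -P/4 - P/2 = -3*P/4)
r(0)*(l(-3) + 65) = (0 + 0³)*(-¾*(-3) + 65) = (0 + 0)*(9/4 + 65) = 0*(269/4) = 0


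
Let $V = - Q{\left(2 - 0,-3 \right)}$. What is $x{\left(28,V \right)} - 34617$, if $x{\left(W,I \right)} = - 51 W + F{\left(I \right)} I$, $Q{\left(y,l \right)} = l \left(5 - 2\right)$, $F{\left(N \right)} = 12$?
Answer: $-35937$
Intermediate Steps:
$Q{\left(y,l \right)} = 3 l$ ($Q{\left(y,l \right)} = l 3 = 3 l$)
$V = 9$ ($V = - 3 \left(-3\right) = \left(-1\right) \left(-9\right) = 9$)
$x{\left(W,I \right)} = - 51 W + 12 I$
$x{\left(28,V \right)} - 34617 = \left(\left(-51\right) 28 + 12 \cdot 9\right) - 34617 = \left(-1428 + 108\right) - 34617 = -1320 - 34617 = -35937$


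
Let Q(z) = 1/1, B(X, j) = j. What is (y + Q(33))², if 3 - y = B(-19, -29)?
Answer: 1089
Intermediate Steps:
y = 32 (y = 3 - 1*(-29) = 3 + 29 = 32)
Q(z) = 1
(y + Q(33))² = (32 + 1)² = 33² = 1089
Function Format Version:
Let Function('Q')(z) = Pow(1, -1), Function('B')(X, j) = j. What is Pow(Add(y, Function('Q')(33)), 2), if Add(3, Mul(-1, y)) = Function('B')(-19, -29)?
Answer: 1089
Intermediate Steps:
y = 32 (y = Add(3, Mul(-1, -29)) = Add(3, 29) = 32)
Function('Q')(z) = 1
Pow(Add(y, Function('Q')(33)), 2) = Pow(Add(32, 1), 2) = Pow(33, 2) = 1089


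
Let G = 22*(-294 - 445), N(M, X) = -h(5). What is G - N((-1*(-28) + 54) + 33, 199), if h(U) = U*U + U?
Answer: -16228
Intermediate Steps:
h(U) = U + U² (h(U) = U² + U = U + U²)
N(M, X) = -30 (N(M, X) = -5*(1 + 5) = -5*6 = -1*30 = -30)
G = -16258 (G = 22*(-739) = -16258)
G - N((-1*(-28) + 54) + 33, 199) = -16258 - 1*(-30) = -16258 + 30 = -16228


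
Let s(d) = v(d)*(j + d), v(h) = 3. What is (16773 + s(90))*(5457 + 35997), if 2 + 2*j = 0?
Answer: 706376160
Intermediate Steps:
j = -1 (j = -1 + (½)*0 = -1 + 0 = -1)
s(d) = -3 + 3*d (s(d) = 3*(-1 + d) = -3 + 3*d)
(16773 + s(90))*(5457 + 35997) = (16773 + (-3 + 3*90))*(5457 + 35997) = (16773 + (-3 + 270))*41454 = (16773 + 267)*41454 = 17040*41454 = 706376160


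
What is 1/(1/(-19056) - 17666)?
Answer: -19056/336643297 ≈ -5.6606e-5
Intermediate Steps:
1/(1/(-19056) - 17666) = 1/(-1/19056 - 17666) = 1/(-336643297/19056) = -19056/336643297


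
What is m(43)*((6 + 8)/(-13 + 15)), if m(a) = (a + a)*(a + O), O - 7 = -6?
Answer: 26488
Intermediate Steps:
O = 1 (O = 7 - 6 = 1)
m(a) = 2*a*(1 + a) (m(a) = (a + a)*(a + 1) = (2*a)*(1 + a) = 2*a*(1 + a))
m(43)*((6 + 8)/(-13 + 15)) = (2*43*(1 + 43))*((6 + 8)/(-13 + 15)) = (2*43*44)*(14/2) = 3784*(14*(1/2)) = 3784*7 = 26488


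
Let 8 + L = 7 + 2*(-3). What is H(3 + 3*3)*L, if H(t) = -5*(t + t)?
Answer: 840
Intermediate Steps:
L = -7 (L = -8 + (7 + 2*(-3)) = -8 + (7 - 6) = -8 + 1 = -7)
H(t) = -10*t
H(3 + 3*3)*L = -10*(3 + 3*3)*(-7) = -10*(3 + 9)*(-7) = -10*12*(-7) = -120*(-7) = 840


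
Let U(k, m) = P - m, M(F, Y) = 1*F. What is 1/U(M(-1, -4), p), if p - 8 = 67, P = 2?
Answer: -1/73 ≈ -0.013699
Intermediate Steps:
p = 75 (p = 8 + 67 = 75)
M(F, Y) = F
U(k, m) = 2 - m
1/U(M(-1, -4), p) = 1/(2 - 1*75) = 1/(2 - 75) = 1/(-73) = -1/73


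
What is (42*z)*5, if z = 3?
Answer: 630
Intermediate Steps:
(42*z)*5 = (42*3)*5 = 126*5 = 630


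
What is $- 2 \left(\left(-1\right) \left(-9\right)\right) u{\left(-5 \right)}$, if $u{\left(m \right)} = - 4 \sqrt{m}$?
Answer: $72 i \sqrt{5} \approx 161.0 i$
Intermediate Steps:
$- 2 \left(\left(-1\right) \left(-9\right)\right) u{\left(-5 \right)} = - 2 \left(\left(-1\right) \left(-9\right)\right) \left(- 4 \sqrt{-5}\right) = \left(-2\right) 9 \left(- 4 i \sqrt{5}\right) = - 18 \left(- 4 i \sqrt{5}\right) = 72 i \sqrt{5}$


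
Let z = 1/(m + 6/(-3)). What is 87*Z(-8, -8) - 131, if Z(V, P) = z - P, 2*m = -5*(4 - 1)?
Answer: 10561/19 ≈ 555.84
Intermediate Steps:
m = -15/2 (m = (-5*(4 - 1))/2 = (-5*3)/2 = (½)*(-15) = -15/2 ≈ -7.5000)
z = -2/19 (z = 1/(-15/2 + 6/(-3)) = 1/(-15/2 + 6*(-⅓)) = 1/(-15/2 - 2) = 1/(-19/2) = -2/19 ≈ -0.10526)
Z(V, P) = -2/19 - P
87*Z(-8, -8) - 131 = 87*(-2/19 - 1*(-8)) - 131 = 87*(-2/19 + 8) - 131 = 87*(150/19) - 131 = 13050/19 - 131 = 10561/19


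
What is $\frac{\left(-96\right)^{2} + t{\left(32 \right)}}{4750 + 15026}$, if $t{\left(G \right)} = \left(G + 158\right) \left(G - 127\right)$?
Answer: $- \frac{4417}{9888} \approx -0.4467$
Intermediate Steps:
$t{\left(G \right)} = \left(-127 + G\right) \left(158 + G\right)$ ($t{\left(G \right)} = \left(158 + G\right) \left(-127 + G\right) = \left(-127 + G\right) \left(158 + G\right)$)
$\frac{\left(-96\right)^{2} + t{\left(32 \right)}}{4750 + 15026} = \frac{\left(-96\right)^{2} + \left(-20066 + 32^{2} + 31 \cdot 32\right)}{4750 + 15026} = \frac{9216 + \left(-20066 + 1024 + 992\right)}{19776} = \left(9216 - 18050\right) \frac{1}{19776} = \left(-8834\right) \frac{1}{19776} = - \frac{4417}{9888}$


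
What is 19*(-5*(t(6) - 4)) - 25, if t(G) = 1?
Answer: 260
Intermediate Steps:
19*(-5*(t(6) - 4)) - 25 = 19*(-5*(1 - 4)) - 25 = 19*(-5*(-3)) - 25 = 19*15 - 25 = 285 - 25 = 260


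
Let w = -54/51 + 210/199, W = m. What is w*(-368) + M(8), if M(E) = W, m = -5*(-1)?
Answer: 21331/3383 ≈ 6.3054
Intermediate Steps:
m = 5
W = 5
M(E) = 5
w = -12/3383 (w = -54*1/51 + 210*(1/199) = -18/17 + 210/199 = -12/3383 ≈ -0.0035471)
w*(-368) + M(8) = -12/3383*(-368) + 5 = 4416/3383 + 5 = 21331/3383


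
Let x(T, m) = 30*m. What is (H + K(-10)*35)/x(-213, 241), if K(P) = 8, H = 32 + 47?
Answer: 359/7230 ≈ 0.049654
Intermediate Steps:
H = 79
(H + K(-10)*35)/x(-213, 241) = (79 + 8*35)/((30*241)) = (79 + 280)/7230 = 359*(1/7230) = 359/7230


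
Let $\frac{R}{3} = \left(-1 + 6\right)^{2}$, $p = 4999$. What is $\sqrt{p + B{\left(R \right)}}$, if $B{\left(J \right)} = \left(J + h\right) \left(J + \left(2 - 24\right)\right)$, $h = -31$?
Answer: $\sqrt{7331} \approx 85.621$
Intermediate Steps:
$R = 75$ ($R = 3 \left(-1 + 6\right)^{2} = 3 \cdot 5^{2} = 3 \cdot 25 = 75$)
$B{\left(J \right)} = \left(-31 + J\right) \left(-22 + J\right)$ ($B{\left(J \right)} = \left(J - 31\right) \left(J + \left(2 - 24\right)\right) = \left(-31 + J\right) \left(J + \left(2 - 24\right)\right) = \left(-31 + J\right) \left(J - 22\right) = \left(-31 + J\right) \left(-22 + J\right)$)
$\sqrt{p + B{\left(R \right)}} = \sqrt{4999 + \left(682 + 75^{2} - 3975\right)} = \sqrt{4999 + \left(682 + 5625 - 3975\right)} = \sqrt{4999 + 2332} = \sqrt{7331}$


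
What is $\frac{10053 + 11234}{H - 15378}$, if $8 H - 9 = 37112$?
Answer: $- \frac{170296}{85903} \approx -1.9824$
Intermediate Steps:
$H = \frac{37121}{8}$ ($H = \frac{9}{8} + \frac{1}{8} \cdot 37112 = \frac{9}{8} + 4639 = \frac{37121}{8} \approx 4640.1$)
$\frac{10053 + 11234}{H - 15378} = \frac{10053 + 11234}{\frac{37121}{8} - 15378} = \frac{21287}{- \frac{85903}{8}} = 21287 \left(- \frac{8}{85903}\right) = - \frac{170296}{85903}$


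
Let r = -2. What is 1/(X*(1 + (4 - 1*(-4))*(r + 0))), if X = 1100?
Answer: -1/16500 ≈ -6.0606e-5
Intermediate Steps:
1/(X*(1 + (4 - 1*(-4))*(r + 0))) = 1/(1100*(1 + (4 - 1*(-4))*(-2 + 0))) = 1/(1100*(1 + (4 + 4)*(-2))) = 1/(1100*(1 + 8*(-2))) = 1/(1100*(1 - 16)) = 1/(1100*(-15)) = 1/(-16500) = -1/16500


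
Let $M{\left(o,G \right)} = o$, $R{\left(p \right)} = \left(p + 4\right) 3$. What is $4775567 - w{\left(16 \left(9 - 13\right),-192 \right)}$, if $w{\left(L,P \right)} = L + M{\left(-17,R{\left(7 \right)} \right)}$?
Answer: $4775648$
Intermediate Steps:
$R{\left(p \right)} = 12 + 3 p$ ($R{\left(p \right)} = \left(4 + p\right) 3 = 12 + 3 p$)
$w{\left(L,P \right)} = -17 + L$ ($w{\left(L,P \right)} = L - 17 = -17 + L$)
$4775567 - w{\left(16 \left(9 - 13\right),-192 \right)} = 4775567 - \left(-17 + 16 \left(9 - 13\right)\right) = 4775567 - \left(-17 + 16 \left(-4\right)\right) = 4775567 - \left(-17 - 64\right) = 4775567 - -81 = 4775567 + 81 = 4775648$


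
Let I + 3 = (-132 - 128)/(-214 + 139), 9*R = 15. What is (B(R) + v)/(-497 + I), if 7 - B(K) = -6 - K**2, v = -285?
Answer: 12115/22344 ≈ 0.54220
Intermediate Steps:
R = 5/3 (R = (1/9)*15 = 5/3 ≈ 1.6667)
B(K) = 13 + K**2 (B(K) = 7 - (-6 - K**2) = 7 + (6 + K**2) = 13 + K**2)
I = 7/15 (I = -3 + (-132 - 128)/(-214 + 139) = -3 - 260/(-75) = -3 - 260*(-1/75) = -3 + 52/15 = 7/15 ≈ 0.46667)
(B(R) + v)/(-497 + I) = ((13 + (5/3)**2) - 285)/(-497 + 7/15) = ((13 + 25/9) - 285)/(-7448/15) = (142/9 - 285)*(-15/7448) = -2423/9*(-15/7448) = 12115/22344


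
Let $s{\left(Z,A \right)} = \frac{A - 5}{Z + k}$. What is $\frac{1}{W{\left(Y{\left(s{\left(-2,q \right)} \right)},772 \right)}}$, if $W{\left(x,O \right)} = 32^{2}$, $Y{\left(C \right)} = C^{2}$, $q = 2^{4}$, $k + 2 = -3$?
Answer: $\frac{1}{1024} \approx 0.00097656$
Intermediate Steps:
$k = -5$ ($k = -2 - 3 = -5$)
$q = 16$
$s{\left(Z,A \right)} = \frac{-5 + A}{-5 + Z}$ ($s{\left(Z,A \right)} = \frac{A - 5}{Z - 5} = \frac{-5 + A}{-5 + Z}$)
$W{\left(x,O \right)} = 1024$
$\frac{1}{W{\left(Y{\left(s{\left(-2,q \right)} \right)},772 \right)}} = \frac{1}{1024}$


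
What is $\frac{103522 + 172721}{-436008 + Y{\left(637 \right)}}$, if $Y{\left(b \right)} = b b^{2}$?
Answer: $\frac{276243}{258038845} \approx 0.0010705$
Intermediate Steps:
$Y{\left(b \right)} = b^{3}$
$\frac{103522 + 172721}{-436008 + Y{\left(637 \right)}} = \frac{103522 + 172721}{-436008 + 637^{3}} = \frac{276243}{-436008 + 258474853} = \frac{276243}{258038845}$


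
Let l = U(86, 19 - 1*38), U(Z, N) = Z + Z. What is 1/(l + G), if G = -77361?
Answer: -1/77189 ≈ -1.2955e-5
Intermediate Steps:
U(Z, N) = 2*Z
l = 172 (l = 2*86 = 172)
1/(l + G) = 1/(172 - 77361) = 1/(-77189) = -1/77189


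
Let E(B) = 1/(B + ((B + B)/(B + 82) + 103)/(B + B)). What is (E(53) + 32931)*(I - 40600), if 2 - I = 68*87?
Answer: -1183189124730834/772441 ≈ -1.5318e+9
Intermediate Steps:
I = -5914 (I = 2 - 68*87 = 2 - 1*5916 = 2 - 5916 = -5914)
E(B) = 1/(B + (103 + 2*B/(82 + B))/(2*B)) (E(B) = 1/(B + ((2*B)/(82 + B) + 103)/((2*B))) = 1/(B + (2*B/(82 + B) + 103)*(1/(2*B))) = 1/(B + (103 + 2*B/(82 + B))*(1/(2*B))) = 1/(B + (103 + 2*B/(82 + B))/(2*B)))
(E(53) + 32931)*(I - 40600) = (2*53*(82 + 53)/(8446 + 2*53³ + 105*53 + 164*53²) + 32931)*(-5914 - 40600) = (2*53*135/(8446 + 2*148877 + 5565 + 164*2809) + 32931)*(-46514) = (2*53*135/(8446 + 297754 + 5565 + 460676) + 32931)*(-46514) = (2*53*135/772441 + 32931)*(-46514) = (2*53*(1/772441)*135 + 32931)*(-46514) = (14310/772441 + 32931)*(-46514) = (25437268881/772441)*(-46514) = -1183189124730834/772441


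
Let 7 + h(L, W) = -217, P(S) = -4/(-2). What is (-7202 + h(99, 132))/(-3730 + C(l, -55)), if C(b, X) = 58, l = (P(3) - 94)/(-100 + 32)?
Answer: 3713/1836 ≈ 2.0223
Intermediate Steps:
P(S) = 2 (P(S) = -4*(-½) = 2)
l = 23/17 (l = (2 - 94)/(-100 + 32) = -92/(-68) = -92*(-1/68) = 23/17 ≈ 1.3529)
h(L, W) = -224 (h(L, W) = -7 - 217 = -224)
(-7202 + h(99, 132))/(-3730 + C(l, -55)) = (-7202 - 224)/(-3730 + 58) = -7426/(-3672) = -7426*(-1/3672) = 3713/1836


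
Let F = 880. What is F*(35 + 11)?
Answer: 40480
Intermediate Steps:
F*(35 + 11) = 880*(35 + 11) = 880*46 = 40480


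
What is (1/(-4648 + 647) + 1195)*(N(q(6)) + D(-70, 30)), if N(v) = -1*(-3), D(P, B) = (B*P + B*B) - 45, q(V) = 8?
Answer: -5938242948/4001 ≈ -1.4842e+6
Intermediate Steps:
D(P, B) = -45 + B**2 + B*P (D(P, B) = (B*P + B**2) - 45 = (B**2 + B*P) - 45 = -45 + B**2 + B*P)
N(v) = 3
(1/(-4648 + 647) + 1195)*(N(q(6)) + D(-70, 30)) = (1/(-4648 + 647) + 1195)*(3 + (-45 + 30**2 + 30*(-70))) = (1/(-4001) + 1195)*(3 + (-45 + 900 - 2100)) = (-1/4001 + 1195)*(3 - 1245) = (4781194/4001)*(-1242) = -5938242948/4001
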